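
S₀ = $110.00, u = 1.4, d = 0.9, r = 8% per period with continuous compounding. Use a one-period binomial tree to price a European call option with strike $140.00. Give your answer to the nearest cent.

Risk-neutral probability p = (e^0.08 − 0.9)/(1.4 − 0.9) = 0.1833/0.5000 = 0.3666
Terminal stock prices: S_u = 154, S_d = 99
Terminal payoffs (S − K): max(14, 0) = 14, max(-41, 0) = 0
Node 0 (S = 110): V_0 = e^(−0.08)·[0.3666·14.0000 + 0.6334·0.0000] = 4.7375

$4.74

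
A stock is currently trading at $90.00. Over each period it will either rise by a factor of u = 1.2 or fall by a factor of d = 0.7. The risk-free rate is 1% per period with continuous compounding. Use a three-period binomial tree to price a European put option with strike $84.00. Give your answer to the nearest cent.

Risk-neutral probability p = (e^0.01 − 0.7)/(1.2 − 0.7) = 0.3101/0.5000 = 0.6201
Terminal stock prices: S_uuu = 155.5, S_uud = 90.72, S_udd = 52.92, S_ddd = 30.87
Terminal payoffs (K − S): max(-71.52, 0) = 0, max(-6.72, 0) = 0, max(31.08, 0) = 31.08, max(53.13, 0) = 53.13
Node uu (S = 129.6): V_uu = e^(−0.01)·[0.6201·0.0000 + 0.3799·0.0000] = 0.0000
Node ud (S = 75.6): V_ud = e^(−0.01)·[0.6201·0.0000 + 0.3799·31.0800] = 11.6898
Node dd (S = 44.1): V_dd = e^(−0.01)·[0.6201·31.0800 + 0.3799·53.1300] = 39.0642
Node u (S = 108): V_u = e^(−0.01)·[0.6201·0.0000 + 0.3799·11.6898] = 4.3968
Node d (S = 63): V_d = e^(−0.01)·[0.6201·11.6898 + 0.3799·39.0642] = 21.8695
Node 0 (S = 90): V_0 = e^(−0.01)·[0.6201·4.3968 + 0.3799·21.8695] = 10.9249

$10.92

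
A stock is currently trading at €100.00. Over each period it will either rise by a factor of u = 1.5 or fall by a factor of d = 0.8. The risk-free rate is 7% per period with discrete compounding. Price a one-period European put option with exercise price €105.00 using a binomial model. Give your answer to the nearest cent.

Risk-neutral probability p = (1 + 0.07 − 0.8)/(1.5 − 0.8) = 0.2700/0.7000 = 0.3857
Terminal stock prices: S_u = 150, S_d = 80
Terminal payoffs (K − S): max(-45, 0) = 0, max(25, 0) = 25
Node 0 (S = 100): V_0 = 1/1.07·[0.3857·0.0000 + 0.6143·25.0000] = 14.3525

€14.35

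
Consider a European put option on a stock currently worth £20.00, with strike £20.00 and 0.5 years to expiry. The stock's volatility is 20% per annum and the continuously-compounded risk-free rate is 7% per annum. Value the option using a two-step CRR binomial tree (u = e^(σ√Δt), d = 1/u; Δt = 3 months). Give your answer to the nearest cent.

£0.67

CRR parameters: u = e^(σ√Δt) = e^(0.2·√0.25) = 1.1052, d = 1/u = 0.9048
Per-period rate: rΔt = 0.07·0.25 = 0.0175, so R = e^0.0175 = 1.0177
Risk-neutral probability p = (e^0.0175 − 0.9048)/(1.1052 − 0.9048) = 0.1128/0.2003 = 0.5631
Terminal stock prices: S_uu = 24.43, S_ud = 20, S_dd = 16.37
Terminal payoffs (K − S): max(-4.428, 0) = 0, max(0, 0) = 0, max(3.625, 0) = 3.625
Node u (S = 22.1): V_u = e^(−0.0175)·[0.5631·0.0000 + 0.4369·0.0000] = 0.0000
Node d (S = 18.1): V_d = e^(−0.0175)·[0.5631·0.0000 + 0.4369·3.6254] = 1.5563
Node 0 (S = 20): V_0 = e^(−0.0175)·[0.5631·0.0000 + 0.4369·1.5563] = 0.6681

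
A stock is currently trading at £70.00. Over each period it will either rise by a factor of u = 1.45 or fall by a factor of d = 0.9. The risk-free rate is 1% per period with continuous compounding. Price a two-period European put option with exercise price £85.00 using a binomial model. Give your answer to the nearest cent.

£17.75

Risk-neutral probability p = (e^0.01 − 0.9)/(1.45 − 0.9) = 0.1101/0.5500 = 0.2001
Terminal stock prices: S_uu = 147.2, S_ud = 91.35, S_dd = 56.7
Terminal payoffs (K − S): max(-62.18, 0) = 0, max(-6.35, 0) = 0, max(28.3, 0) = 28.3
Node u (S = 101.5): V_u = e^(−0.01)·[0.2001·0.0000 + 0.7999·0.0000] = 0.0000
Node d (S = 63): V_d = e^(−0.01)·[0.2001·0.0000 + 0.7999·28.3000] = 22.4122
Node 0 (S = 70): V_0 = e^(−0.01)·[0.2001·0.0000 + 0.7999·22.4122] = 17.7493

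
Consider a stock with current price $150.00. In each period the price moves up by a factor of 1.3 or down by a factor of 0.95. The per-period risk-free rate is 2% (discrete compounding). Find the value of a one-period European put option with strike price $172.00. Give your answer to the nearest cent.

$23.14

Risk-neutral probability p = (1 + 0.02 − 0.95)/(1.3 − 0.95) = 0.0700/0.3500 = 0.2000
Terminal stock prices: S_u = 195, S_d = 142.5
Terminal payoffs (K − S): max(-23, 0) = 0, max(29.5, 0) = 29.5
Node 0 (S = 150): V_0 = 1/1.02·[0.2000·0.0000 + 0.8000·29.5000] = 23.1373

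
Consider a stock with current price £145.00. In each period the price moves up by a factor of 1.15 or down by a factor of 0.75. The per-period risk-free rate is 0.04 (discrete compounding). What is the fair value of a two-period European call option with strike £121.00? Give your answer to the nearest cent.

£35.89

Risk-neutral probability p = (1 + 0.04 − 0.75)/(1.15 − 0.75) = 0.2900/0.4000 = 0.7250
Terminal stock prices: S_uu = 191.8, S_ud = 125.1, S_dd = 81.56
Terminal payoffs (S − K): max(70.76, 0) = 70.76, max(4.062, 0) = 4.062, max(-39.44, 0) = 0
Node u (S = 166.8): V_u = 1/1.04·[0.7250·70.7625 + 0.2750·4.0625] = 50.4038
Node d (S = 108.8): V_d = 1/1.04·[0.7250·4.0625 + 0.2750·0.0000] = 2.8320
Node 0 (S = 145): V_0 = 1/1.04·[0.7250·50.4038 + 0.2750·2.8320] = 35.8862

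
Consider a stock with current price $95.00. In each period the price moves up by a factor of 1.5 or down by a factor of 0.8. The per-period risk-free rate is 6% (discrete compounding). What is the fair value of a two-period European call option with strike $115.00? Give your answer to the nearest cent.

Risk-neutral probability p = (1 + 0.06 − 0.8)/(1.5 − 0.8) = 0.2600/0.7000 = 0.3714
Terminal stock prices: S_uu = 213.8, S_ud = 114, S_dd = 60.8
Terminal payoffs (S − K): max(98.75, 0) = 98.75, max(-1, 0) = 0, max(-54.2, 0) = 0
Node u (S = 142.5): V_u = 1/1.06·[0.3714·98.7500 + 0.6286·0.0000] = 34.6024
Node d (S = 76): V_d = 1/1.06·[0.3714·0.0000 + 0.6286·0.0000] = 0.0000
Node 0 (S = 95): V_0 = 1/1.06·[0.3714·34.6024 + 0.6286·0.0000] = 12.1248

$12.12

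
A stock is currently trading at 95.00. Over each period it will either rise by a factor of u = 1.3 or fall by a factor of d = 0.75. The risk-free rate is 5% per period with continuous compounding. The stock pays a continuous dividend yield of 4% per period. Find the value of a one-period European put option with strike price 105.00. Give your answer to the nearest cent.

16.92

Per-period risk-free factor R = e^0.05 = 1.0513; dividend-adjusted growth = e^(0.05−0.04) = 1.0101.
Risk-neutral probability p = (1.0101 − 0.75)/(1.3 − 0.75) = 0.2601/0.5500 = 0.4728
Terminal stock prices: S_u = 123.5, S_d = 71.25
Terminal payoffs (K − S): max(-18.5, 0) = 0, max(33.75, 0) = 33.75
Node 0 (S = 95): V_0 = e^(−0.05)·[0.4728·0.0000 + 0.5272·33.7500] = 16.9246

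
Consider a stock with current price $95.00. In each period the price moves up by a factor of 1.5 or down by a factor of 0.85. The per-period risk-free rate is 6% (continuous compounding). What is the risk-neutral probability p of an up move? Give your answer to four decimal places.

p = 0.3259

Risk-neutral probability p = (e^0.06 − 0.85)/(1.5 − 0.85) = 0.2118/0.6500 = 0.3259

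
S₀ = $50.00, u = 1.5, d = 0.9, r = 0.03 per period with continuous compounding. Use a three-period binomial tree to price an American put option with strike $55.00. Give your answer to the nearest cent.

Risk-neutral probability p = (e^0.03 − 0.9)/(1.5 − 0.9) = 0.1305/0.6000 = 0.2174
Terminal stock prices: S_uuu = 168.8, S_uud = 101.2, S_udd = 60.75, S_ddd = 36.45
Terminal payoffs (K − S): max(-113.8, 0) = 0, max(-46.25, 0) = 0, max(-5.75, 0) = 0, max(18.55, 0) = 18.55
Node uu (S = 112.5): continuation = e^(−0.03)·[0.2174·0.0000 + 0.7826·0.0000] = 0.0000; exercise value = 0.0000 ≤ continuation, so V_uu = 0.0000
Node ud (S = 67.5): continuation = e^(−0.03)·[0.2174·0.0000 + 0.7826·0.0000] = 0.0000; exercise value = 0.0000 ≤ continuation, so V_ud = 0.0000
Node dd (S = 40.5): continuation = e^(−0.03)·[0.2174·0.0000 + 0.7826·18.5500] = 14.0877; exercise value = 14.5000 > continuation, so V_dd = 14.5000 (exercise)
Node u (S = 75): continuation = e^(−0.03)·[0.2174·0.0000 + 0.7826·0.0000] = 0.0000; exercise value = 0.0000 ≤ continuation, so V_u = 0.0000
Node d (S = 45): continuation = e^(−0.03)·[0.2174·0.0000 + 0.7826·14.5000] = 11.0120; exercise value = 10.0000 ≤ continuation, so V_d = 11.0120
Node 0 (S = 50): continuation = e^(−0.03)·[0.2174·0.0000 + 0.7826·11.0120] = 8.3630; exercise value = 5.0000 ≤ continuation, so V_0 = 8.3630

$8.36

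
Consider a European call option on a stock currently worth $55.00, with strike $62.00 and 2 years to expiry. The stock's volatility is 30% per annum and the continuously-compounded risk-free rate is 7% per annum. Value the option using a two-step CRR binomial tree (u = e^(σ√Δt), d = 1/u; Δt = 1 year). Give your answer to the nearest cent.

$9.85

CRR parameters: u = e^(σ√Δt) = e^(0.3·√1) = 1.3499, d = 1/u = 0.7408
Per-period rate: rΔt = 0.07·1 = 0.07, so R = e^0.07 = 1.0725
Risk-neutral probability p = (e^0.07 − 0.7408)/(1.3499 − 0.7408) = 0.3317/0.6090 = 0.5446
Terminal stock prices: S_uu = 100.2, S_ud = 55, S_dd = 30.18
Terminal payoffs (S − K): max(38.22, 0) = 38.22, max(-7, 0) = 0, max(-31.82, 0) = 0
Node u (S = 74.24): V_u = e^(−0.07)·[0.5446·38.2165 + 0.4554·0.0000] = 19.4060
Node d (S = 40.75): V_d = e^(−0.07)·[0.5446·0.0000 + 0.4554·0.0000] = 0.0000
Node 0 (S = 55): V_0 = e^(−0.07)·[0.5446·19.4060 + 0.4554·0.0000] = 9.8542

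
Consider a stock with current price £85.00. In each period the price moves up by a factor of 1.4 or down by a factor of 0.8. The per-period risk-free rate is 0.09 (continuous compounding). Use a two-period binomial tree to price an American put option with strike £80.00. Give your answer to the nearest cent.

Risk-neutral probability p = (e^0.09 − 0.8)/(1.4 − 0.8) = 0.2942/0.6000 = 0.4903
Terminal stock prices: S_uu = 166.6, S_ud = 95.2, S_dd = 54.4
Terminal payoffs (K − S): max(-86.6, 0) = 0, max(-15.2, 0) = 0, max(25.6, 0) = 25.6
Node u (S = 119): continuation = e^(−0.09)·[0.4903·0.0000 + 0.5097·0.0000] = 0.0000; exercise value = 0.0000 ≤ continuation, so V_u = 0.0000
Node d (S = 68): continuation = e^(−0.09)·[0.4903·0.0000 + 0.5097·25.6000] = 11.9255; exercise value = 12.0000 > continuation, so V_d = 12.0000 (exercise)
Node 0 (S = 85): continuation = e^(−0.09)·[0.4903·0.0000 + 0.5097·12.0000] = 5.5901; exercise value = 0.0000 ≤ continuation, so V_0 = 5.5901

£5.59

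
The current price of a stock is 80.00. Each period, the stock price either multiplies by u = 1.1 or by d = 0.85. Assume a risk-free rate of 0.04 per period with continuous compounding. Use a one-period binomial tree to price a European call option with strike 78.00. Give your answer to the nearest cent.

7.33

Risk-neutral probability p = (e^0.04 − 0.85)/(1.1 − 0.85) = 0.1908/0.2500 = 0.7632
Terminal stock prices: S_u = 88, S_d = 68
Terminal payoffs (S − K): max(10, 0) = 10, max(-10, 0) = 0
Node 0 (S = 80): V_0 = e^(−0.04)·[0.7632·10.0000 + 0.2368·0.0000] = 7.3332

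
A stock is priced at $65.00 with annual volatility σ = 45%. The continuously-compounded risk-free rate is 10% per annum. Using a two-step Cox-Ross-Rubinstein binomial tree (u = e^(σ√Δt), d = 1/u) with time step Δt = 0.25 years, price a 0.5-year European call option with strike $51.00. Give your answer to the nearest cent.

CRR parameters: u = e^(σ√Δt) = e^(0.45·√0.25) = 1.2523, d = 1/u = 0.7985
Per-period rate: rΔt = 0.1·0.25 = 0.025, so R = e^0.025 = 1.0253
Risk-neutral probability p = (e^0.025 − 0.7985)/(1.2523 − 0.7985) = 0.2268/0.4538 = 0.4998
Terminal stock prices: S_uu = 101.9, S_ud = 65, S_dd = 41.45
Terminal payoffs (S − K): max(50.94, 0) = 50.94, max(14, 0) = 14, max(-9.554, 0) = 0
Node u (S = 81.4): V_u = e^(−0.025)·[0.4998·50.9403 + 0.5002·14.0000] = 31.6602
Node d (S = 51.9): V_d = e^(−0.025)·[0.4998·14.0000 + 0.5002·0.0000] = 6.8240
Node 0 (S = 65): V_0 = e^(−0.025)·[0.4998·31.6602 + 0.5002·6.8240] = 18.7614

$18.76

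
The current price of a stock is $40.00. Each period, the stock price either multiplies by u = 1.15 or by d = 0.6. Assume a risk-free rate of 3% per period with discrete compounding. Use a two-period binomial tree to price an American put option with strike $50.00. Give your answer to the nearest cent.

Risk-neutral probability p = (1 + 0.03 − 0.6)/(1.15 − 0.6) = 0.4300/0.5500 = 0.7818
Terminal stock prices: S_uu = 52.9, S_ud = 27.6, S_dd = 14.4
Terminal payoffs (K − S): max(-2.9, 0) = 0, max(22.4, 0) = 22.4, max(35.6, 0) = 35.6
Node u (S = 46): continuation = 1/1.03·[0.7818·0.0000 + 0.2182·22.4000] = 4.7449; exercise value = 4.0000 ≤ continuation, so V_u = 4.7449
Node d (S = 24): continuation = 1/1.03·[0.7818·22.4000 + 0.2182·35.6000] = 24.5437; exercise value = 26.0000 > continuation, so V_d = 26.0000 (exercise)
Node 0 (S = 40): continuation = 1/1.03·[0.7818·4.7449 + 0.2182·26.0000] = 9.1091; exercise value = 10.0000 > continuation, so V_0 = 10.0000 (exercise)

$10.00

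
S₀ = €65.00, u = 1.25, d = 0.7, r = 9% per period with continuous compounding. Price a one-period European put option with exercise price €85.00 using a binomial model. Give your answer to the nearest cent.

Risk-neutral probability p = (e^0.09 − 0.7)/(1.25 − 0.7) = 0.3942/0.5500 = 0.7167
Terminal stock prices: S_u = 81.25, S_d = 45.5
Terminal payoffs (K − S): max(3.75, 0) = 3.75, max(39.5, 0) = 39.5
Node 0 (S = 65): V_0 = e^(−0.09)·[0.7167·3.7500 + 0.2833·39.5000] = 12.6842

€12.68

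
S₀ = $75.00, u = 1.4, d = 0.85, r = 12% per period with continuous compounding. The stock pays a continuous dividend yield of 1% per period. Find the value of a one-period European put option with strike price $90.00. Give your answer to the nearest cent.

Per-period risk-free factor R = e^0.12 = 1.1275; dividend-adjusted growth = e^(0.12−0.01) = 1.1163.
Risk-neutral probability p = (1.1163 − 0.85)/(1.4 − 0.85) = 0.2663/0.5500 = 0.4841
Terminal stock prices: S_u = 105, S_d = 63.75
Terminal payoffs (K − S): max(-15, 0) = 0, max(26.25, 0) = 26.25
Node 0 (S = 75): V_0 = e^(−0.12)·[0.4841·0.0000 + 0.5159·26.2500] = 12.0100

$12.01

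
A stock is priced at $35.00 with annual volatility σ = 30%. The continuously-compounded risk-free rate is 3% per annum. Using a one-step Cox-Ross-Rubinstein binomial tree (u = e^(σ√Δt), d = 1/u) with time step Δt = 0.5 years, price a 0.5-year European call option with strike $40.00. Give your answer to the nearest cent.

CRR parameters: u = e^(σ√Δt) = e^(0.3·√0.5) = 1.2363, d = 1/u = 0.8089
Per-period rate: rΔt = 0.03·0.5 = 0.015, so R = e^0.015 = 1.0151
Risk-neutral probability p = (e^0.015 − 0.8089)/(1.2363 − 0.8089) = 0.2063/0.4275 = 0.4825
Terminal stock prices: S_u = 43.27, S_d = 28.31
Terminal payoffs (S − K): max(3.271, 0) = 3.271, max(-11.69, 0) = 0
Node 0 (S = 35): V_0 = e^(−0.015)·[0.4825·3.2709 + 0.5175·0.0000] = 1.5548

$1.55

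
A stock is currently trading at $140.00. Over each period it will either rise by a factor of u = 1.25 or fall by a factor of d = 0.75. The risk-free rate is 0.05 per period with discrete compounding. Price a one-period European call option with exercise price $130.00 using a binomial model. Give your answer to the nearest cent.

Risk-neutral probability p = (1 + 0.05 − 0.75)/(1.25 − 0.75) = 0.3000/0.5000 = 0.6000
Terminal stock prices: S_u = 175, S_d = 105
Terminal payoffs (S − K): max(45, 0) = 45, max(-25, 0) = 0
Node 0 (S = 140): V_0 = 1/1.05·[0.6000·45.0000 + 0.4000·0.0000] = 25.7143

$25.71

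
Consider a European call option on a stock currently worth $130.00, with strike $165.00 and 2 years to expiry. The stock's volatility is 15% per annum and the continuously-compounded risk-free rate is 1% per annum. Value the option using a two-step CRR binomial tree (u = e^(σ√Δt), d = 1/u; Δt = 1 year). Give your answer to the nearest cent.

CRR parameters: u = e^(σ√Δt) = e^(0.15·√1) = 1.1618, d = 1/u = 0.8607
Per-period rate: rΔt = 0.01·1 = 0.01, so R = e^0.01 = 1.0101
Risk-neutral probability p = (e^0.01 − 0.8607)/(1.1618 − 0.8607) = 0.1493/0.3011 = 0.4959
Terminal stock prices: S_uu = 175.5, S_ud = 130, S_dd = 96.31
Terminal payoffs (S − K): max(10.48, 0) = 10.48, max(-35, 0) = 0, max(-68.69, 0) = 0
Node u (S = 151): V_u = e^(−0.01)·[0.4959·10.4816 + 0.5041·0.0000] = 5.1466
Node d (S = 111.9): V_d = e^(−0.01)·[0.4959·0.0000 + 0.5041·0.0000] = 0.0000
Node 0 (S = 130): V_0 = e^(−0.01)·[0.4959·5.1466 + 0.5041·0.0000] = 2.5270

$2.53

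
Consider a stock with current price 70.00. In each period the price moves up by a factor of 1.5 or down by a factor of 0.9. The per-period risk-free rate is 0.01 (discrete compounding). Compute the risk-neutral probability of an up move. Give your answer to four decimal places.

p = 0.1833

Risk-neutral probability p = (1 + 0.01 − 0.9)/(1.5 − 0.9) = 0.1100/0.6000 = 0.1833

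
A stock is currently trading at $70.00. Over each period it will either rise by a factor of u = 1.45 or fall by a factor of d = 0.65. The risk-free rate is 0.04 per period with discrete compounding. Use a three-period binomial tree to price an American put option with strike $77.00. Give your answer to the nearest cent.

$19.41

Risk-neutral probability p = (1 + 0.04 − 0.65)/(1.45 − 0.65) = 0.3900/0.8000 = 0.4875
Terminal stock prices: S_uuu = 213.4, S_uud = 95.66, S_udd = 42.88, S_ddd = 19.22
Terminal payoffs (K − S): max(-136.4, 0) = 0, max(-18.66, 0) = 0, max(34.12, 0) = 34.12, max(57.78, 0) = 57.78
Node uu (S = 147.2): continuation = 1/1.04·[0.4875·0.0000 + 0.5125·0.0000] = 0.0000; exercise value = 0.0000 ≤ continuation, so V_uu = 0.0000
Node ud (S = 65.98): continuation = 1/1.04·[0.4875·0.0000 + 0.5125·34.1162] = 16.8121; exercise value = 11.0250 ≤ continuation, so V_ud = 16.8121
Node dd (S = 29.58): continuation = 1/1.04·[0.4875·34.1162 + 0.5125·57.7763] = 44.4635; exercise value = 47.4250 > continuation, so V_dd = 47.4250 (exercise)
Node u (S = 101.5): continuation = 1/1.04·[0.4875·0.0000 + 0.5125·16.8121] = 8.2848; exercise value = 0.0000 ≤ continuation, so V_u = 8.2848
Node d (S = 45.5): continuation = 1/1.04·[0.4875·16.8121 + 0.5125·47.4250] = 31.2512; exercise value = 31.5000 > continuation, so V_d = 31.5000 (exercise)
Node 0 (S = 70): continuation = 1/1.04·[0.4875·8.2848 + 0.5125·31.5000] = 19.4063; exercise value = 7.0000 ≤ continuation, so V_0 = 19.4063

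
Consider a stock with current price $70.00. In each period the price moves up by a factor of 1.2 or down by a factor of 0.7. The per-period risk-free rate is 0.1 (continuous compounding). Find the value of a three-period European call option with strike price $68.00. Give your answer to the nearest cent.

$21.59

Risk-neutral probability p = (e^0.1 − 0.7)/(1.2 − 0.7) = 0.4052/0.5000 = 0.8103
Terminal stock prices: S_uuu = 121, S_uud = 70.56, S_udd = 41.16, S_ddd = 24.01
Terminal payoffs (S − K): max(52.96, 0) = 52.96, max(2.56, 0) = 2.56, max(-26.84, 0) = 0, max(-43.99, 0) = 0
Node uu (S = 100.8): V_uu = e^(−0.1)·[0.8103·52.9600 + 0.1897·2.5600] = 39.2711
Node ud (S = 58.8): V_ud = e^(−0.1)·[0.8103·2.5600 + 0.1897·0.0000] = 1.8771
Node dd (S = 34.3): V_dd = e^(−0.1)·[0.8103·0.0000 + 0.1897·0.0000] = 0.0000
Node u (S = 84): V_u = e^(−0.1)·[0.8103·39.2711 + 0.1897·1.8771] = 29.1167
Node d (S = 49): V_d = e^(−0.1)·[0.8103·1.8771 + 0.1897·0.0000] = 1.3763
Node 0 (S = 70): V_0 = e^(−0.1)·[0.8103·29.1167 + 0.1897·1.3763] = 21.5854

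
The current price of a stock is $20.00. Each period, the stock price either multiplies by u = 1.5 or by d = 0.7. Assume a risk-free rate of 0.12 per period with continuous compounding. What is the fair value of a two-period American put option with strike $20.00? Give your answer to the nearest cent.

Risk-neutral probability p = (e^0.12 − 0.7)/(1.5 − 0.7) = 0.4275/0.8000 = 0.5344
Terminal stock prices: S_uu = 45, S_ud = 21, S_dd = 9.8
Terminal payoffs (K − S): max(-25, 0) = 0, max(-1, 0) = 0, max(10.2, 0) = 10.2
Node u (S = 30): continuation = e^(−0.12)·[0.5344·0.0000 + 0.4656·0.0000] = 0.0000; exercise value = 0.0000 ≤ continuation, so V_u = 0.0000
Node d (S = 14): continuation = e^(−0.12)·[0.5344·0.0000 + 0.4656·10.2000] = 4.2124; exercise value = 6.0000 > continuation, so V_d = 6.0000 (exercise)
Node 0 (S = 20): continuation = e^(−0.12)·[0.5344·0.0000 + 0.4656·6.0000] = 2.4779; exercise value = 0.0000 ≤ continuation, so V_0 = 2.4779

$2.48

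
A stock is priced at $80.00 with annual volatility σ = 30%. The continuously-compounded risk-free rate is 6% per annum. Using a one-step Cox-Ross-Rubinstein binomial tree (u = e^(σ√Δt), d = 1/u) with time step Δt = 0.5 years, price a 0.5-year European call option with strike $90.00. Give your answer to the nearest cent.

CRR parameters: u = e^(σ√Δt) = e^(0.3·√0.5) = 1.2363, d = 1/u = 0.8089
Per-period rate: rΔt = 0.06·0.5 = 0.03, so R = e^0.03 = 1.0305
Risk-neutral probability p = (e^0.03 − 0.8089)/(1.2363 − 0.8089) = 0.2216/0.4275 = 0.5184
Terminal stock prices: S_u = 98.9, S_d = 64.71
Terminal payoffs (S − K): max(8.905, 0) = 8.905, max(-25.29, 0) = 0
Node 0 (S = 80): V_0 = e^(−0.03)·[0.5184·8.9049 + 0.4816·0.0000] = 4.4800

$4.48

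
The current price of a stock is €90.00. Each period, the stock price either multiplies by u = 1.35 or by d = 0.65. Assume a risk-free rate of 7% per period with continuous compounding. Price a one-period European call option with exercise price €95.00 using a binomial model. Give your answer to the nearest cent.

€14.91

Risk-neutral probability p = (e^0.07 − 0.65)/(1.35 − 0.65) = 0.4225/0.7000 = 0.6036
Terminal stock prices: S_u = 121.5, S_d = 58.5
Terminal payoffs (S − K): max(26.5, 0) = 26.5, max(-36.5, 0) = 0
Node 0 (S = 90): V_0 = e^(−0.07)·[0.6036·26.5000 + 0.3964·0.0000] = 14.9136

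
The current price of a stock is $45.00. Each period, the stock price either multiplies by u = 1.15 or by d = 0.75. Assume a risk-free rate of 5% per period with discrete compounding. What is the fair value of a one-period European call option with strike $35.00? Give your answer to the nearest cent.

$11.96

Risk-neutral probability p = (1 + 0.05 − 0.75)/(1.15 − 0.75) = 0.3000/0.4000 = 0.7500
Terminal stock prices: S_u = 51.75, S_d = 33.75
Terminal payoffs (S − K): max(16.75, 0) = 16.75, max(-1.25, 0) = 0
Node 0 (S = 45): V_0 = 1/1.05·[0.7500·16.7500 + 0.2500·0.0000] = 11.9643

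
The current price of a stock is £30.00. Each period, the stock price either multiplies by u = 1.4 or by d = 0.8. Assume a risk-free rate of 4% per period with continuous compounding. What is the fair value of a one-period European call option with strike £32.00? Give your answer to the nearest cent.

Risk-neutral probability p = (e^0.04 − 0.8)/(1.4 − 0.8) = 0.2408/0.6000 = 0.4014
Terminal stock prices: S_u = 42, S_d = 24
Terminal payoffs (S − K): max(10, 0) = 10, max(-8, 0) = 0
Node 0 (S = 30): V_0 = e^(−0.04)·[0.4014·10.0000 + 0.5986·0.0000] = 3.8561

£3.86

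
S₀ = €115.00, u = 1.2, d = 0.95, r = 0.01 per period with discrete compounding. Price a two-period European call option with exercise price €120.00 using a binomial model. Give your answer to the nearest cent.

€6.54

Risk-neutral probability p = (1 + 0.01 − 0.95)/(1.2 − 0.95) = 0.0600/0.2500 = 0.2400
Terminal stock prices: S_uu = 165.6, S_ud = 131.1, S_dd = 103.8
Terminal payoffs (S − K): max(45.6, 0) = 45.6, max(11.1, 0) = 11.1, max(-16.21, 0) = 0
Node u (S = 138): V_u = 1/1.01·[0.2400·45.6000 + 0.7600·11.1000] = 19.1881
Node d (S = 109.2): V_d = 1/1.01·[0.2400·11.1000 + 0.7600·0.0000] = 2.6376
Node 0 (S = 115): V_0 = 1/1.01·[0.2400·19.1881 + 0.7600·2.6376] = 6.5443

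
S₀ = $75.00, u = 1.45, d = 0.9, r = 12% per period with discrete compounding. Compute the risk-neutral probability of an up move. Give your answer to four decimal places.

Risk-neutral probability p = (1 + 0.12 − 0.9)/(1.45 − 0.9) = 0.2200/0.5500 = 0.4000

p = 0.4000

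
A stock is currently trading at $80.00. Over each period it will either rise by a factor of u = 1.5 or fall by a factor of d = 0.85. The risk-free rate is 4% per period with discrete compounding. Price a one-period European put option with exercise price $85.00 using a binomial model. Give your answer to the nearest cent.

Risk-neutral probability p = (1 + 0.04 − 0.85)/(1.5 − 0.85) = 0.1900/0.6500 = 0.2923
Terminal stock prices: S_u = 120, S_d = 68
Terminal payoffs (K − S): max(-35, 0) = 0, max(17, 0) = 17
Node 0 (S = 80): V_0 = 1/1.04·[0.2923·0.0000 + 0.7077·17.0000] = 11.5680

$11.57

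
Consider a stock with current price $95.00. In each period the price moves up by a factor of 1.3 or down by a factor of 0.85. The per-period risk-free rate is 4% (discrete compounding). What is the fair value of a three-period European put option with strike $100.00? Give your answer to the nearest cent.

Risk-neutral probability p = (1 + 0.04 − 0.85)/(1.3 − 0.85) = 0.1900/0.4500 = 0.4222
Terminal stock prices: S_uuu = 208.7, S_uud = 136.5, S_udd = 89.23, S_ddd = 58.34
Terminal payoffs (K − S): max(-108.7, 0) = 0, max(-36.47, 0) = 0, max(10.77, 0) = 10.77, max(41.66, 0) = 41.66
Node uu (S = 160.6): V_uu = 1/1.04·[0.4222·0.0000 + 0.5778·0.0000] = 0.0000
Node ud (S = 105): V_ud = 1/1.04·[0.4222·0.0000 + 0.5778·10.7713] = 5.9840
Node dd (S = 68.64): V_dd = 1/1.04·[0.4222·10.7713 + 0.5778·41.6581] = 27.5163
Node u (S = 123.5): V_u = 1/1.04·[0.4222·0.0000 + 0.5778·5.9840] = 3.3245
Node d (S = 80.75): V_d = 1/1.04·[0.4222·5.9840 + 0.5778·27.5163] = 17.7163
Node 0 (S = 95): V_0 = 1/1.04·[0.4222·3.3245 + 0.5778·17.7163] = 11.1920

$11.19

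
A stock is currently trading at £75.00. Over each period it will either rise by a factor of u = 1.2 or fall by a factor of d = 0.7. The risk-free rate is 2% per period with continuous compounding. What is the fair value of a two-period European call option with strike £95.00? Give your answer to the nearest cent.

£5.12

Risk-neutral probability p = (e^0.02 − 0.7)/(1.2 − 0.7) = 0.3202/0.5000 = 0.6404
Terminal stock prices: S_uu = 108, S_ud = 63, S_dd = 36.75
Terminal payoffs (S − K): max(13, 0) = 13, max(-32, 0) = 0, max(-58.25, 0) = 0
Node u (S = 90): V_u = e^(−0.02)·[0.6404·13.0000 + 0.3596·0.0000] = 8.1604
Node d (S = 52.5): V_d = e^(−0.02)·[0.6404·0.0000 + 0.3596·0.0000] = 0.0000
Node 0 (S = 75): V_0 = e^(−0.02)·[0.6404·8.1604 + 0.3596·0.0000] = 5.1225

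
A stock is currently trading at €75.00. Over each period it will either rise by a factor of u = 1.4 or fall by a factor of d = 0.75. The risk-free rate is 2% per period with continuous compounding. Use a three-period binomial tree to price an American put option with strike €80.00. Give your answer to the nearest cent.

€18.00

Risk-neutral probability p = (e^0.02 − 0.75)/(1.4 − 0.75) = 0.2702/0.6500 = 0.4157
Terminal stock prices: S_uuu = 205.8, S_uud = 110.2, S_udd = 59.06, S_ddd = 31.64
Terminal payoffs (K − S): max(-125.8, 0) = 0, max(-30.25, 0) = 0, max(20.94, 0) = 20.94, max(48.36, 0) = 48.36
Node uu (S = 147): continuation = e^(−0.02)·[0.4157·0.0000 + 0.5843·0.0000] = 0.0000; exercise value = 0.0000 ≤ continuation, so V_uu = 0.0000
Node ud (S = 78.75): continuation = e^(−0.02)·[0.4157·0.0000 + 0.5843·20.9375] = 11.9917; exercise value = 1.2500 ≤ continuation, so V_ud = 11.9917
Node dd (S = 42.19): continuation = e^(−0.02)·[0.4157·20.9375 + 0.5843·48.3594] = 36.2284; exercise value = 37.8125 > continuation, so V_dd = 37.8125 (exercise)
Node u (S = 105): continuation = e^(−0.02)·[0.4157·0.0000 + 0.5843·11.9917] = 6.8680; exercise value = 0.0000 ≤ continuation, so V_u = 6.8680
Node d (S = 56.25): continuation = e^(−0.02)·[0.4157·11.9917 + 0.5843·37.8125] = 26.5427; exercise value = 23.7500 ≤ continuation, so V_d = 26.5427
Node 0 (S = 75): continuation = e^(−0.02)·[0.4157·6.8680 + 0.5843·26.5427] = 18.0004; exercise value = 5.0000 ≤ continuation, so V_0 = 18.0004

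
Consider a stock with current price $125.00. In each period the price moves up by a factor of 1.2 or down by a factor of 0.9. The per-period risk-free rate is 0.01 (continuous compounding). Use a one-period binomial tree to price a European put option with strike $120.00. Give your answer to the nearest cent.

Risk-neutral probability p = (e^0.01 − 0.9)/(1.2 − 0.9) = 0.1101/0.3000 = 0.3668
Terminal stock prices: S_u = 150, S_d = 112.5
Terminal payoffs (K − S): max(-30, 0) = 0, max(7.5, 0) = 7.5
Node 0 (S = 125): V_0 = e^(−0.01)·[0.3668·0.0000 + 0.6332·7.5000] = 4.7015

$4.70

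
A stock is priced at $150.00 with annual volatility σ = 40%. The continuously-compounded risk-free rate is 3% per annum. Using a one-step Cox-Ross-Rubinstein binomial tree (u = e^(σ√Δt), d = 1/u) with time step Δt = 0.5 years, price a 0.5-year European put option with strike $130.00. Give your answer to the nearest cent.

$9.08

CRR parameters: u = e^(σ√Δt) = e^(0.4·√0.5) = 1.3269, d = 1/u = 0.7536
Per-period rate: rΔt = 0.03·0.5 = 0.015, so R = e^0.015 = 1.0151
Risk-neutral probability p = (e^0.015 − 0.7536)/(1.3269 − 0.7536) = 0.2615/0.5733 = 0.4561
Terminal stock prices: S_u = 199, S_d = 113
Terminal payoffs (K − S): max(-69.03, 0) = 0, max(16.95, 0) = 16.95
Node 0 (S = 150): V_0 = e^(−0.015)·[0.4561·0.0000 + 0.5439·16.9543] = 9.0838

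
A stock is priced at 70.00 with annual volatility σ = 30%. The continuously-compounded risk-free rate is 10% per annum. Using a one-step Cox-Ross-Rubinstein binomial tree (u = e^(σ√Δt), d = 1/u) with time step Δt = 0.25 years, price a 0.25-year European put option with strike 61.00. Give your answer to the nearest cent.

0.33

CRR parameters: u = e^(σ√Δt) = e^(0.3·√0.25) = 1.1618, d = 1/u = 0.8607
Per-period rate: rΔt = 0.1·0.25 = 0.025, so R = e^0.025 = 1.0253
Risk-neutral probability p = (e^0.025 − 0.8607)/(1.1618 − 0.8607) = 0.1646/0.3011 = 0.5466
Terminal stock prices: S_u = 81.33, S_d = 60.25
Terminal payoffs (K − S): max(-20.33, 0) = 0, max(0.7504, 0) = 0.7504
Node 0 (S = 70): V_0 = e^(−0.025)·[0.5466·0.0000 + 0.4534·0.7504] = 0.3318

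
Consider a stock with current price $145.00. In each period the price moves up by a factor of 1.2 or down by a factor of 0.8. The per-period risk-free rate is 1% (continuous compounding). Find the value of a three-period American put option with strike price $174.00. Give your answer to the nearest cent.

Risk-neutral probability p = (e^0.01 − 0.8)/(1.2 − 0.8) = 0.2101/0.4000 = 0.5251
Terminal stock prices: S_uuu = 250.6, S_uud = 167, S_udd = 111.4, S_ddd = 74.24
Terminal payoffs (K − S): max(-76.56, 0) = 0, max(6.96, 0) = 6.96, max(62.64, 0) = 62.64, max(99.76, 0) = 99.76
Node uu (S = 208.8): continuation = e^(−0.01)·[0.5251·0.0000 + 0.4749·6.9600] = 3.2722; exercise value = 0.0000 ≤ continuation, so V_uu = 3.2722
Node ud (S = 139.2): continuation = e^(−0.01)·[0.5251·6.9600 + 0.4749·62.6400] = 33.0687; exercise value = 34.8000 > continuation, so V_ud = 34.8000 (exercise)
Node dd (S = 92.8): continuation = e^(−0.01)·[0.5251·62.6400 + 0.4749·99.7600] = 79.4687; exercise value = 81.2000 > continuation, so V_dd = 81.2000 (exercise)
Node u (S = 174): continuation = e^(−0.01)·[0.5251·3.2722 + 0.4749·34.8000] = 18.0624; exercise value = 0.0000 ≤ continuation, so V_u = 18.0624
Node d (S = 116): continuation = e^(−0.01)·[0.5251·34.8000 + 0.4749·81.2000] = 56.2687; exercise value = 58.0000 > continuation, so V_d = 58.0000 (exercise)
Node 0 (S = 145): continuation = e^(−0.01)·[0.5251·18.0624 + 0.4749·58.0000] = 36.6593; exercise value = 29.0000 ≤ continuation, so V_0 = 36.6593

$36.66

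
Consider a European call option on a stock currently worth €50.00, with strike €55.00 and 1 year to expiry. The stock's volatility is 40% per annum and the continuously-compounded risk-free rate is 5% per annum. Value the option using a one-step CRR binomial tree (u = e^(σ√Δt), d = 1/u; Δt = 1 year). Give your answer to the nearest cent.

€8.64

CRR parameters: u = e^(σ√Δt) = e^(0.4·√1) = 1.4918, d = 1/u = 0.6703
Per-period rate: rΔt = 0.05·1 = 0.05, so R = e^0.05 = 1.0513
Risk-neutral probability p = (e^0.05 − 0.6703)/(1.4918 − 0.6703) = 0.3810/0.8215 = 0.4637
Terminal stock prices: S_u = 74.59, S_d = 33.52
Terminal payoffs (S − K): max(19.59, 0) = 19.59, max(-21.48, 0) = 0
Node 0 (S = 50): V_0 = e^(−0.05)·[0.4637·19.5912 + 0.5363·0.0000] = 8.6418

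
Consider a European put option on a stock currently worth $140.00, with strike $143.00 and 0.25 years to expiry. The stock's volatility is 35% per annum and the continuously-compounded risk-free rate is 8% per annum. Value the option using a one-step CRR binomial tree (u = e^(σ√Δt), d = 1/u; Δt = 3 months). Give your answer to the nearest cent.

$12.14

CRR parameters: u = e^(σ√Δt) = e^(0.35·√0.25) = 1.1912, d = 1/u = 0.8395
Per-period rate: rΔt = 0.08·0.25 = 0.02, so R = e^0.02 = 1.0202
Risk-neutral probability p = (e^0.02 − 0.8395)/(1.1912 − 0.8395) = 0.1807/0.3518 = 0.5138
Terminal stock prices: S_u = 166.8, S_d = 117.5
Terminal payoffs (K − S): max(-23.77, 0) = 0, max(25.48, 0) = 25.48
Node 0 (S = 140): V_0 = e^(−0.02)·[0.5138·0.0000 + 0.4862·25.4760] = 12.1415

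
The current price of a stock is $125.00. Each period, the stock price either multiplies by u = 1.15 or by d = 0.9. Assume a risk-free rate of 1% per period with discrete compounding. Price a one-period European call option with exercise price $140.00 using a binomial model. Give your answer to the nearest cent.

Risk-neutral probability p = (1 + 0.01 − 0.9)/(1.15 − 0.9) = 0.1100/0.2500 = 0.4400
Terminal stock prices: S_u = 143.8, S_d = 112.5
Terminal payoffs (S − K): max(3.75, 0) = 3.75, max(-27.5, 0) = 0
Node 0 (S = 125): V_0 = 1/1.01·[0.4400·3.7500 + 0.5600·0.0000] = 1.6337

$1.63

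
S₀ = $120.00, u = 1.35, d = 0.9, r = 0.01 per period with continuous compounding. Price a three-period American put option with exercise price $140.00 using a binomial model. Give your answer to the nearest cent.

$26.32

Risk-neutral probability p = (e^0.01 − 0.9)/(1.35 − 0.9) = 0.1101/0.4500 = 0.2446
Terminal stock prices: S_uuu = 295.2, S_uud = 196.8, S_udd = 131.2, S_ddd = 87.48
Terminal payoffs (K − S): max(-155.2, 0) = 0, max(-56.83, 0) = 0, max(8.78, 0) = 8.78, max(52.52, 0) = 52.52
Node uu (S = 218.7): continuation = e^(−0.01)·[0.2446·0.0000 + 0.7554·0.0000] = 0.0000; exercise value = 0.0000 ≤ continuation, so V_uu = 0.0000
Node ud (S = 145.8): continuation = e^(−0.01)·[0.2446·0.0000 + 0.7554·8.7800] = 6.5668; exercise value = 0.0000 ≤ continuation, so V_ud = 6.5668
Node dd (S = 97.2): continuation = e^(−0.01)·[0.2446·8.7800 + 0.7554·52.5200] = 41.4070; exercise value = 42.8000 > continuation, so V_dd = 42.8000 (exercise)
Node u (S = 162): continuation = e^(−0.01)·[0.2446·0.0000 + 0.7554·6.5668] = 4.9115; exercise value = 0.0000 ≤ continuation, so V_u = 4.9115
Node d (S = 108): continuation = e^(−0.01)·[0.2446·6.5668 + 0.7554·42.8000] = 33.6013; exercise value = 32.0000 ≤ continuation, so V_d = 33.6013
Node 0 (S = 120): continuation = e^(−0.01)·[0.2446·4.9115 + 0.7554·33.6013] = 26.3205; exercise value = 20.0000 ≤ continuation, so V_0 = 26.3205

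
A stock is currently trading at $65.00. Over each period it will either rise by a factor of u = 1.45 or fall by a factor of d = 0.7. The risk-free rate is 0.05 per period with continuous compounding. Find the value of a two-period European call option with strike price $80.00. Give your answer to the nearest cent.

Risk-neutral probability p = (e^0.05 − 0.7)/(1.45 − 0.7) = 0.3513/0.7500 = 0.4684
Terminal stock prices: S_uu = 136.7, S_ud = 65.97, S_dd = 31.85
Terminal payoffs (S − K): max(56.66, 0) = 56.66, max(-14.03, 0) = 0, max(-48.15, 0) = 0
Node u (S = 94.25): V_u = e^(−0.05)·[0.4684·56.6625 + 0.5316·0.0000] = 25.2442
Node d (S = 45.5): V_d = e^(−0.05)·[0.4684·0.0000 + 0.5316·0.0000] = 0.0000
Node 0 (S = 65): V_0 = e^(−0.05)·[0.4684·25.2442 + 0.5316·0.0000] = 11.2468

$11.25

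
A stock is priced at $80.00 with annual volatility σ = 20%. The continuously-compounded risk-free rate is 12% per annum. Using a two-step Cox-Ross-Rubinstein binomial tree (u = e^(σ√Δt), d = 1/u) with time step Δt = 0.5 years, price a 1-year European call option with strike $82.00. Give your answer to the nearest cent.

CRR parameters: u = e^(σ√Δt) = e^(0.2·√0.5) = 1.1519, d = 1/u = 0.8681
Per-period rate: rΔt = 0.12·0.5 = 0.06, so R = e^0.06 = 1.0618
Risk-neutral probability p = (e^0.06 − 0.8681)/(1.1519 − 0.8681) = 0.1937/0.2838 = 0.6826
Terminal stock prices: S_uu = 106.2, S_ud = 80, S_dd = 60.29
Terminal payoffs (S − K): max(24.15, 0) = 24.15, max(-2, 0) = 0, max(-21.71, 0) = 0
Node u (S = 92.15): V_u = e^(−0.06)·[0.6826·24.1517 + 0.3174·0.0000] = 15.5259
Node d (S = 69.45): V_d = e^(−0.06)·[0.6826·0.0000 + 0.3174·0.0000] = 0.0000
Node 0 (S = 80): V_0 = e^(−0.06)·[0.6826·15.5259 + 0.3174·0.0000] = 9.9808

$9.98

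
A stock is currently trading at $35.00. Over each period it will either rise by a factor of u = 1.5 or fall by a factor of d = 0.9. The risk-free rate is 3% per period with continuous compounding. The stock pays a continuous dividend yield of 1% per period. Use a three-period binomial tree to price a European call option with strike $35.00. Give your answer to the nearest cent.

$6.41

Per-period risk-free factor R = e^0.03 = 1.0305; dividend-adjusted growth = e^(0.03−0.01) = 1.0202.
Risk-neutral probability p = (1.0202 − 0.9)/(1.5 − 0.9) = 0.1202/0.6000 = 0.2003
Terminal stock prices: S_uuu = 118.1, S_uud = 70.88, S_udd = 42.53, S_ddd = 25.52
Terminal payoffs (S − K): max(83.12, 0) = 83.12, max(35.88, 0) = 35.88, max(7.525, 0) = 7.525, max(-9.485, 0) = 0
Node uu (S = 78.75): V_uu = e^(−0.03)·[0.2003·83.1250 + 0.7997·35.8750] = 44.0008
Node ud (S = 47.25): V_ud = e^(−0.03)·[0.2003·35.8750 + 0.7997·7.5250] = 12.8143
Node dd (S = 28.35): V_dd = e^(−0.03)·[0.2003·7.5250 + 0.7997·0.0000] = 1.4630
Node u (S = 52.5): V_u = e^(−0.03)·[0.2003·44.0008 + 0.7997·12.8143] = 18.4987
Node d (S = 31.5): V_d = e^(−0.03)·[0.2003·12.8143 + 0.7997·1.4630] = 3.6266
Node 0 (S = 35): V_0 = e^(−0.03)·[0.2003·18.4987 + 0.7997·3.6266] = 6.4108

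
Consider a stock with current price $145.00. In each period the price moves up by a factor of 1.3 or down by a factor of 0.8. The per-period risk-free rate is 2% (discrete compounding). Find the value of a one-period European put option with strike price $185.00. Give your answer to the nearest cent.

$37.88

Risk-neutral probability p = (1 + 0.02 − 0.8)/(1.3 − 0.8) = 0.2200/0.5000 = 0.4400
Terminal stock prices: S_u = 188.5, S_d = 116
Terminal payoffs (K − S): max(-3.5, 0) = 0, max(69, 0) = 69
Node 0 (S = 145): V_0 = 1/1.02·[0.4400·0.0000 + 0.5600·69.0000] = 37.8824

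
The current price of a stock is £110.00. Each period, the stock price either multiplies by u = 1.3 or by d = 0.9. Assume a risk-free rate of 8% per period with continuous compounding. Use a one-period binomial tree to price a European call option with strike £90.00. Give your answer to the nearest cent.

Risk-neutral probability p = (e^0.08 − 0.9)/(1.3 − 0.9) = 0.1833/0.4000 = 0.4582
Terminal stock prices: S_u = 143, S_d = 99
Terminal payoffs (S − K): max(53, 0) = 53, max(9, 0) = 9
Node 0 (S = 110): V_0 = e^(−0.08)·[0.4582·53.0000 + 0.5418·9.0000] = 26.9195

£26.92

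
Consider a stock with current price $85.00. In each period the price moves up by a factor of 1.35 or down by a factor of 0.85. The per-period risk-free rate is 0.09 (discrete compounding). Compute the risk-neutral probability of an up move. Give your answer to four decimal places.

Risk-neutral probability p = (1 + 0.09 − 0.85)/(1.35 − 0.85) = 0.2400/0.5000 = 0.4800

p = 0.4800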